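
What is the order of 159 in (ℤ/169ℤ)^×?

39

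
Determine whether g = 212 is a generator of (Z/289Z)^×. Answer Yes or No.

φ(289) = φ(17^2) = 17·(17−1) = 272 = 2^4 · 17.
212 is a primitive root mod 289 iff 212^(φ(289)/q) ≢ 1 for every prime q | φ(289), i.e. q ∈ {2, 17}.
212^136 ≡ 1 (mod 289)  [q = 2: ≡ 1 ✗]
212^16 ≡ 205 (mod 289)  [q = 17: ≢ 1 ✓]
212^136 ≡ 1 shows ord(212) | 136, strictly less than φ(289); not a primitive root.

No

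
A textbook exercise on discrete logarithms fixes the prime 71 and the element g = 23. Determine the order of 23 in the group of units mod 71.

The order of 23 must divide φ(71) = 71 − 1 = 70 = 2 · 5 · 7.
Divisors of 70: 1, 2, 5, 7, 10, 14, 35, 70.
Evaluate successive powers at the divisors of 70:
23^1 ≡ 23 (mod 71)
23^2 ≡ 32 (mod 71)
23^5 ≡ 51 (mod 71)
23^7 ≡ 70 (mod 71)
23^10 ≡ 45 (mod 71)
23^14 ≡ 1 (mod 71) ✓
Hence ord(23) = 14.

14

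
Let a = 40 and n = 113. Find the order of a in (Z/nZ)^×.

By Lagrange's theorem, ord_113(40) divides φ(113) = 113 − 1 = 112 = 2^4 · 7.
Divisors of 112: 1, 2, 4, 7, 8, 14, 16, 28, 56, 112.
Evaluate successive powers at the divisors of 112:
40^1 ≡ 40 (mod 113)
40^2 ≡ 18 (mod 113)
40^4 ≡ 98 (mod 113)
40^7 ≡ 48 (mod 113)
40^8 ≡ 112 (mod 113)
40^14 ≡ 44 (mod 113)
40^16 ≡ 1 (mod 113) ✓
So ord_113(40) = 16.

16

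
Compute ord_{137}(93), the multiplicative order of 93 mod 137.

ord(93) | φ(137) = 137 − 1 = 136 = 2^3 · 17.
Divisors of 136: 1, 2, 4, 8, 17, 34, 68, 136.
Test each divisor d:
93^1 ≡ 93
93^2 ≡ 18
93^4 ≡ 50
93^8 ≡ 34
93^17 ≡ 100
93^34 ≡ 136
93^68 ≡ 1
The smallest such exponent is 68, so the order of 93 is 68.

68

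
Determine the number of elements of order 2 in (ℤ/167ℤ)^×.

1

φ(167) = 167 − 1 = 166 = 2 · 83.
(Z/167Z)^× is cyclic (|G| = 166); a cyclic group of order m has exactly φ(d) elements of each order d | m, and none otherwise.
2 | 166, and φ(2) = 2 − 1 = 1.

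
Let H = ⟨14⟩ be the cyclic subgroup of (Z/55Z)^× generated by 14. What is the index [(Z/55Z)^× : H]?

Since 14 ∈ (Z/55Z)^×, its order divides φ(55) = φ(5·11) = (5−1)·(11−1) = 4·10 = 40 = 2^3 · 5.
Divisors of 40: 1, 2, 4, 5, 8, 10, 20, 40.
Check 14^d mod 55 for each divisor in increasing order:
14^1 ≡ 14 (mod 55)
14^2 ≡ 31 (mod 55)
14^4 ≡ 26 (mod 55)
14^5 ≡ 34 (mod 55)
14^8 ≡ 16 (mod 55)
14^10 ≡ 1 (mod 55) ✓
Thus |⟨14⟩| = ord(14) = 10.
The index is φ(55) / ord(14) = 40 / 10 = 4.

4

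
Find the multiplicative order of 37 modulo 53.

26

Since 37 ∈ (Z/53Z)^×, its order divides φ(53) = 53 − 1 = 52 = 2^2 · 13.
Divisors of 52: 1, 2, 4, 13, 26, 52.
Compute 37^d (mod 53) for the divisors d until we hit 1:
37^1 ≡ 37
37^2 ≡ 44
37^4 ≡ 28
37^13 ≡ 52
37^26 ≡ 1
Therefore the multiplicative order of 37 modulo 53 is 26.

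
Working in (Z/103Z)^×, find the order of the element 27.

34

The order of 27 must divide φ(103) = 103 − 1 = 102 = 2 · 3 · 17.
Divisors of 102: 1, 2, 3, 6, 17, 34, 51, 102.
Evaluate successive powers at the divisors of 102:
27^1 ≡ 27 (mod 103)
27^2 ≡ 8 (mod 103)
27^3 ≡ 10 (mod 103)
27^6 ≡ 100 (mod 103)
27^17 ≡ 102 (mod 103)
27^34 ≡ 1 (mod 103) ✓
Therefore the multiplicative order of 27 modulo 103 is 34.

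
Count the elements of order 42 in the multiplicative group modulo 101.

0

φ(101) = 101 − 1 = 100 = 2^2 · 5^2.
(Z/101Z)^× is cyclic (|G| = 100); a cyclic group of order m has exactly φ(d) elements of each order d | m, and none otherwise.
Here 100 is not a multiple of 42, so there are no elements of order 42.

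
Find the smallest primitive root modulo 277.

φ(277) = 277 − 1 = 276 = 2^2 · 3 · 23.
Test candidates g = 2, 3, … against the prime factors q ∈ {2, 3, 23} of φ(277): g is a generator iff g^(276/q) ≢ 1 for every such q.
g = 2: 2^138 ≡ 276; 2^92 ≡ 1 — hits 1, so not a primitive root.
g = 3: 3^138 ≡ 1 — hits 1, so not a primitive root.
g = 4: 4^138 ≡ 1 — hits 1, so not a primitive root.
g = 5: 5^138 ≡ 276; 5^92 ≡ 116; 5^12 ≡ 27 — none is 1, so 5 is a primitive root.
Hence the least primitive root of 277 is 5.

5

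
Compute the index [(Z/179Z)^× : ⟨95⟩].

2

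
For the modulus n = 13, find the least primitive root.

φ(13) = 13 − 1 = 12 = 2^2 · 3.
g is a primitive root iff g^(12/q) ≢ 1 (mod 13) for each prime q ∈ {2, 3}.
g = 2: 2^6 ≡ 12; 2^4 ≡ 3 — none is 1, so 2 is a primitive root.
So 2 is the smallest generator of (Z/13Z)^×.

2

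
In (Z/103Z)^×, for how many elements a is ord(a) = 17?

16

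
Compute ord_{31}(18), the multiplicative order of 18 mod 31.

15

ord(18) | φ(31) = 31 − 1 = 30 = 2 · 3 · 5.
Divisors of 30: 1, 2, 3, 5, 6, 10, 15, 30.
Evaluate successive powers at the divisors of 30:
18^1 ≡ 18 (mod 31)
18^2 ≡ 14 (mod 31)
18^3 ≡ 4 (mod 31)
18^5 ≡ 25 (mod 31)
18^6 ≡ 16 (mod 31)
18^10 ≡ 5 (mod 31)
18^15 ≡ 1 (mod 31) ✓
Hence ord(18) = 15.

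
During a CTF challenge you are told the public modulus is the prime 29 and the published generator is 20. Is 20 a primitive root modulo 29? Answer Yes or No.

No

φ(29) = 29 − 1 = 28 = 2^2 · 7.
An element g generates (Z/29Z)^× iff g^(28/q) ≢ 1 (mod 29) for each prime q ∈ {2, 7}.
20^14 ≡ 1 (mod 29)  [q = 2: ≡ 1 ✗]
20^4 ≡ 7 (mod 29)  [q = 7: ≢ 1 ✓]
Since 20^14 ≡ 1, the order of 20 divides 14 < 28, so 20 is not a primitive root.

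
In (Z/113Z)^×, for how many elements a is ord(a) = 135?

0

φ(113) = 113 − 1 = 112 = 2^4 · 7.
(Z/113Z)^× is cyclic (|G| = 112); a cyclic group of order m has exactly φ(d) elements of each order d | m, and none otherwise.
Here 112 is not a multiple of 135, so there are no elements of order 135.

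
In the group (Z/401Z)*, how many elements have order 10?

φ(401) = 401 − 1 = 400 = 2^4 · 5^2.
(Z/401Z)^× is cyclic (|G| = 400); a cyclic group of order m has exactly φ(d) elements of each order d | m, and none otherwise.
10 = 2 · 5 divides 400, and φ(10) = 4.

4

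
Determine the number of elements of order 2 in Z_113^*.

1

φ(113) = 113 − 1 = 112 = 2^4 · 7.
Since (Z/113Z)^× is cyclic of order 112, the number of elements of order d is φ(d) when d | 112 and 0 otherwise.
2 | 112, and φ(2) = 2 − 1 = 1.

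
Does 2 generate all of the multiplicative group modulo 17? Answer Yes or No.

φ(17) = 17 − 1 = 16 = 2^4.
Test 2^(16/q) mod 17 for each prime factor q of 16:
2^8 ≡ 1 (mod 17)  [q = 2: ≡ 1 ✗]
Since 2^8 ≡ 1, the order of 2 divides 8 < 16, so 2 is not a primitive root.

No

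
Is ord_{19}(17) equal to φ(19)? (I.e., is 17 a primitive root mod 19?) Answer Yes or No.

φ(19) = 19 − 1 = 18 = 2 · 3^2.
It suffices to check that the order of 17 is not a proper divisor of 18: compute 17^(18/q) for q ∈ {2, 3}.
17^9 ≡ 1 (mod 19)  [q = 2: ≡ 1 ✗]
17^6 ≡ 7 (mod 19)  [q = 3: ≢ 1 ✓]
17^9 ≡ 1 shows ord(17) | 9, strictly less than φ(19); not a primitive root.

No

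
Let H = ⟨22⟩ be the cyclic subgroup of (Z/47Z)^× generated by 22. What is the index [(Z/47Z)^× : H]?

Since 22 ∈ (Z/47Z)^×, its order divides φ(47) = 47 − 1 = 46 = 2 · 23.
Divisors of 46: 1, 2, 23, 46.
Test each divisor d:
22^1 ≡ 22
22^2 ≡ 14
22^23 ≡ 46
22^46 ≡ 1
Thus |⟨22⟩| = ord(22) = 46.
Index = |(Z/47Z)^×| / |⟨22⟩| = 46 / 46 = 1.

1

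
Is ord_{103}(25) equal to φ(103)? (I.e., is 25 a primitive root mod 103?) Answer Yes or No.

φ(103) = 103 − 1 = 102 = 2 · 3 · 17.
An element g generates (Z/103Z)^× iff g^(102/q) ≢ 1 (mod 103) for each prime q ∈ {2, 3, 17}.
25^51 ≡ 1 (mod 103)  [q = 2: ≡ 1 ✗]
25^34 ≡ 46 (mod 103)  [q = 3: ≢ 1 ✓]
25^6 ≡ 34 (mod 103)  [q = 17: ≢ 1 ✓]
The check at q = 2 fails, so 25 generates a proper subgroup.

No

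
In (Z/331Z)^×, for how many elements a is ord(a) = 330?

φ(331) = 331 − 1 = 330 = 2 · 3 · 5 · 11.
(Z/331Z)^× is cyclic (|G| = 330); a cyclic group of order m has exactly φ(d) elements of each order d | m, and none otherwise.
330 = 2 · 3 · 5 · 11 divides 330, and φ(330) = 80.

80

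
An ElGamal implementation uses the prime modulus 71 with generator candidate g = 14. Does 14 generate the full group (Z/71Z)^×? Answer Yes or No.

No

φ(71) = 71 − 1 = 70 = 2 · 5 · 7.
14 is a primitive root mod 71 iff 14^(φ(71)/q) ≢ 1 for every prime q | φ(71), i.e. q ∈ {2, 5, 7}.
14^35 ≡ 70 (mod 71)  [q = 2: ≢ 1 ✓]
14^14 ≡ 5 (mod 71)  [q = 5: ≢ 1 ✓]
14^10 ≡ 1 (mod 71)  [q = 7: ≡ 1 ✗]
The check at q = 7 fails, so 14 generates a proper subgroup.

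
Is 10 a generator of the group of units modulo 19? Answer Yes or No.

Yes

φ(19) = 19 − 1 = 18 = 2 · 3^2.
It suffices to check that the order of 10 is not a proper divisor of 18: compute 10^(18/q) for q ∈ {2, 3}.
10^9 ≡ 18 (mod 19)  [q = 2: ≢ 1 ✓]
10^6 ≡ 11 (mod 19)  [q = 3: ≢ 1 ✓]
Every test exponent gives a nontrivial residue, hence 10 generates the full group.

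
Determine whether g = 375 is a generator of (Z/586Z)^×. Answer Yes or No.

No

φ(586) = φ(2)·φ(293) = 1·292 = 292 = 2^2 · 73.
Test 375^(292/q) mod 586 for each prime factor q of 292:
375^146 ≡ 1 (mod 586)  [q = 2: ≡ 1 ✗]
375^4 ≡ 225 (mod 586)  [q = 73: ≢ 1 ✓]
Since 375^146 ≡ 1, the order of 375 divides 146 < 292, so 375 is not a primitive root.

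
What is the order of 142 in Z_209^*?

18

The order of 142 must divide φ(209) = φ(11·19) = (11−1)·(19−1) = 10·18 = 180 = 2^2 · 3^2 · 5.
Divisors of 180: 1, 2, 3, 4, 5, 6, 9, 10, 12, 15, 18, 20, 30, 36, 45, 60, 90, 180.
Compute 142^d (mod 209) for the divisors d until we hit 1:
142^1 ≡ 142 (mod 209)
142^2 ≡ 100 (mod 209)
142^3 ≡ 197 (mod 209)
142^4 ≡ 177 (mod 209)
142^5 ≡ 54 (mod 209)
142^6 ≡ 144 (mod 209)
142^9 ≡ 153 (mod 209)
142^10 ≡ 199 (mod 209)
142^12 ≡ 45 (mod 209)
142^15 ≡ 87 (mod 209)
142^18 ≡ 1 (mod 209) ✓
Hence ord(142) = 18.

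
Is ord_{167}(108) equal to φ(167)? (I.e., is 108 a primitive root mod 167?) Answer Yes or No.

No

φ(167) = 167 − 1 = 166 = 2 · 83.
108 is a primitive root mod 167 iff 108^(φ(167)/q) ≢ 1 for every prime q | φ(167), i.e. q ∈ {2, 83}.
108^83 ≡ 1 (mod 167)  [q = 2: ≡ 1 ✗]
108^2 ≡ 141 (mod 167)  [q = 83: ≢ 1 ✓]
Since 108^83 ≡ 1, the order of 108 divides 83 < 166, so 108 is not a primitive root.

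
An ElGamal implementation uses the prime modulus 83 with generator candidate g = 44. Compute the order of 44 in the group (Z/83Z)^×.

41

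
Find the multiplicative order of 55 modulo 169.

ord(55) | φ(169) = φ(13^2) = 13·(13−1) = 156 = 2^2 · 3 · 13.
Divisors of 156: 1, 2, 3, 4, 6, 12, 13, 26, 39, 52, 78, 156.
Evaluate successive powers at the divisors of 156:
55^1 ≡ 55 (mod 169)
55^2 ≡ 152 (mod 169)
55^3 ≡ 79 (mod 169)
55^4 ≡ 120 (mod 169)
55^6 ≡ 157 (mod 169)
55^12 ≡ 144 (mod 169)
55^13 ≡ 146 (mod 169)
55^26 ≡ 22 (mod 169)
55^39 ≡ 1 (mod 169) ✓
Therefore the multiplicative order of 55 modulo 169 is 39.

39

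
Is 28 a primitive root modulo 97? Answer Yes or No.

No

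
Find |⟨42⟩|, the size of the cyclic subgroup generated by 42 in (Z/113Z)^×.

The order of 42 must divide φ(113) = 113 − 1 = 112 = 2^4 · 7.
Divisors of 112: 1, 2, 4, 7, 8, 14, 16, 28, 56, 112.
Compute 42^d (mod 113) for the divisors d until we hit 1:
42^1 ≡ 42
42^2 ≡ 69
42^4 ≡ 15
42^7 ≡ 78
42^8 ≡ 112
42^14 ≡ 95
42^16 ≡ 1
The smallest such exponent is 16, so the order of 42 is 16.

16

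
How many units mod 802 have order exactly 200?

80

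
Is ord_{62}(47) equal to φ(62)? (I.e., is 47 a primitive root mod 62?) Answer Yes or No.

No

φ(62) = φ(2)·φ(31) = 1·30 = 30 = 2 · 3 · 5.
An element g generates (Z/62Z)^× iff g^(30/q) ≢ 1 (mod 62) for each prime q ∈ {2, 3, 5}.
47^15 ≡ 1 (mod 62)  [q = 2: ≡ 1 ✗]
47^10 ≡ 1 (mod 62)  [q = 3: ≡ 1 ✗]
47^6 ≡ 47 (mod 62)  [q = 5: ≢ 1 ✓]
47^15 ≡ 1 shows ord(47) | 15, strictly less than φ(62); not a primitive root.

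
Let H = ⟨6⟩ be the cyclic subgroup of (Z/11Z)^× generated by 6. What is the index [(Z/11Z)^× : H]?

By Lagrange's theorem, ord_11(6) divides φ(11) = 11 − 1 = 10 = 2 · 5.
Divisors of 10: 1, 2, 5, 10.
Test each divisor d:
6^1 ≡ 6 (mod 11)
6^2 ≡ 3 (mod 11)
6^5 ≡ 10 (mod 11)
6^10 ≡ 1 (mod 11) ✓
Thus |⟨6⟩| = ord(6) = 10.
[(Z/11Z)^× : ⟨6⟩] = 10/10 = 1.

1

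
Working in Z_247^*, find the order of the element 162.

36

ord(162) | φ(247) = φ(13·19) = (13−1)·(19−1) = 12·18 = 216 = 2^3 · 3^3.
Divisors of 216: 1, 2, 3, 4, 6, 8, 9, 12, 18, 24, 27, 36, 54, 72, 108, 216.
Evaluate successive powers at the divisors of 216:
162^1 ≡ 162 (mod 247)
162^2 ≡ 62 (mod 247)
162^3 ≡ 164 (mod 247)
162^4 ≡ 139 (mod 247)
162^6 ≡ 220 (mod 247)
162^8 ≡ 55 (mod 247)
162^9 ≡ 18 (mod 247)
162^12 ≡ 235 (mod 247)
162^18 ≡ 77 (mod 247)
162^24 ≡ 144 (mod 247)
162^27 ≡ 151 (mod 247)
162^36 ≡ 1 (mod 247) ✓
Hence ord(162) = 36.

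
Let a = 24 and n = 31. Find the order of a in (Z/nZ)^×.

30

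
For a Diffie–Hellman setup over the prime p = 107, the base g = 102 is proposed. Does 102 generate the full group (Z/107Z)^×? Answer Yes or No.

φ(107) = 107 − 1 = 106 = 2 · 53.
It suffices to check that the order of 102 is not a proper divisor of 106: compute 102^(106/q) for q ∈ {2, 53}.
102^53 ≡ 1 (mod 107)  [q = 2: ≡ 1 ✗]
102^2 ≡ 25 (mod 107)  [q = 53: ≢ 1 ✓]
Since 102^53 ≡ 1, the order of 102 divides 53 < 106, so 102 is not a primitive root.

No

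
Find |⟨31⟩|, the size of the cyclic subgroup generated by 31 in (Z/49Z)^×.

By Lagrange's theorem, ord_49(31) divides φ(49) = φ(7^2) = 7·(7−1) = 42 = 2 · 3 · 7.
Divisors of 42: 1, 2, 3, 6, 7, 14, 21, 42.
Evaluate successive powers at the divisors of 42:
31^1 ≡ 31
31^2 ≡ 30
31^3 ≡ 48
31^6 ≡ 1
Hence ord(31) = 6.

6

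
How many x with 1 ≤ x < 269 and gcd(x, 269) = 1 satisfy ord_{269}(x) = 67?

66

φ(269) = 269 − 1 = 268 = 2^2 · 67.
Since (Z/269Z)^× is cyclic of order 268, the number of elements of order d is φ(d) when d | 268 and 0 otherwise.
67 | 268, and φ(67) = 67 − 1 = 66.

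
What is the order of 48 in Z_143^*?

15

By Lagrange's theorem, ord_143(48) divides φ(143) = φ(11·13) = (11−1)·(13−1) = 10·12 = 120 = 2^3 · 3 · 5.
Divisors of 120: 1, 2, 3, 4, 5, 6, 8, 10, 12, 15, 20, 24, 30, 40, 60, 120.
Compute 48^d (mod 143) for the divisors d until we hit 1:
48^1 ≡ 48
48^2 ≡ 16
48^3 ≡ 53
48^4 ≡ 113
48^5 ≡ 133
48^6 ≡ 92
48^8 ≡ 42
48^10 ≡ 100
48^12 ≡ 27
48^15 ≡ 1
Therefore the multiplicative order of 48 modulo 143 is 15.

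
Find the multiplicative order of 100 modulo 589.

45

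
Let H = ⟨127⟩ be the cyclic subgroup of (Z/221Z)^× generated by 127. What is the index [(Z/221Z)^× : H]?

8

The order of 127 must divide φ(221) = φ(13·17) = (13−1)·(17−1) = 12·16 = 192 = 2^6 · 3.
Divisors of 192: 1, 2, 3, 4, 6, 8, 12, 16, 24, 32, 48, 64, 96, 192.
Check 127^d mod 221 for each divisor in increasing order:
127^1 ≡ 127 (mod 221)
127^2 ≡ 217 (mod 221)
127^3 ≡ 155 (mod 221)
127^4 ≡ 16 (mod 221)
127^6 ≡ 157 (mod 221)
127^8 ≡ 35 (mod 221)
127^12 ≡ 118 (mod 221)
127^16 ≡ 120 (mod 221)
127^24 ≡ 1 (mod 221) ✓
Thus |⟨127⟩| = ord(127) = 24.
[(Z/221Z)^× : ⟨127⟩] = 192/24 = 8.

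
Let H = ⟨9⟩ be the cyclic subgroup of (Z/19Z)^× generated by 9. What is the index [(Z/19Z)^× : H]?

ord(9) | φ(19) = 19 − 1 = 18 = 2 · 3^2.
Divisors of 18: 1, 2, 3, 6, 9, 18.
Test each divisor d:
9^1 ≡ 9
9^2 ≡ 5
9^3 ≡ 7
9^6 ≡ 11
9^9 ≡ 1
Thus |⟨9⟩| = ord(9) = 9.
[(Z/19Z)^× : ⟨9⟩] = 18/9 = 2.

2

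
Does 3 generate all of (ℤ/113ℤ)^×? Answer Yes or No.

Yes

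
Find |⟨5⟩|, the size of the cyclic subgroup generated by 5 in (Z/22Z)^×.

5

ord(5) | φ(22) = φ(2)·φ(11) = 1·10 = 10 = 2 · 5.
Divisors of 10: 1, 2, 5, 10.
Evaluate successive powers at the divisors of 10:
5^1 ≡ 5 (mod 22)
5^2 ≡ 3 (mod 22)
5^5 ≡ 1 (mod 22) ✓
Hence ord(5) = 5.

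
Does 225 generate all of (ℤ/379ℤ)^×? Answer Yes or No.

φ(379) = 379 − 1 = 378 = 2 · 3^3 · 7.
An element g generates (Z/379Z)^× iff g^(378/q) ≢ 1 (mod 379) for each prime q ∈ {2, 3, 7}.
225^189 ≡ 1 (mod 379)  [q = 2: ≡ 1 ✗]
225^126 ≡ 327 (mod 379)  [q = 3: ≢ 1 ✓]
225^54 ≡ 86 (mod 379)  [q = 7: ≢ 1 ✓]
225^189 ≡ 1 shows ord(225) | 189, strictly less than φ(379); not a primitive root.

No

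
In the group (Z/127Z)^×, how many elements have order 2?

φ(127) = 127 − 1 = 126 = 2 · 3^2 · 7.
(Z/127Z)^× is cyclic (|G| = 126); a cyclic group of order m has exactly φ(d) elements of each order d | m, and none otherwise.
2 | 126, and φ(2) = 2 − 1 = 1.

1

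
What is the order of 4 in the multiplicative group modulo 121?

55

ord(4) | φ(121) = φ(11^2) = 11·(11−1) = 110 = 2 · 5 · 11.
Divisors of 110: 1, 2, 5, 10, 11, 22, 55, 110.
Test each divisor d:
4^1 ≡ 4 (mod 121)
4^2 ≡ 16 (mod 121)
4^5 ≡ 56 (mod 121)
4^10 ≡ 111 (mod 121)
4^11 ≡ 81 (mod 121)
4^22 ≡ 27 (mod 121)
4^55 ≡ 1 (mod 121) ✓
Hence ord(4) = 55.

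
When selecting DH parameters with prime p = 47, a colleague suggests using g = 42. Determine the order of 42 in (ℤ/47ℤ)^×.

23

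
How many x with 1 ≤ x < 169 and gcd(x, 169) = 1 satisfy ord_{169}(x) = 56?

0

φ(169) = φ(13^2) = 13·(13−1) = 156 = 2^2 · 3 · 13.
In a cyclic group of order 156, there are φ(d) elements of order d for each divisor d of 156, and zero for non-divisors.
Since 56 ∤ 156, the count is 0.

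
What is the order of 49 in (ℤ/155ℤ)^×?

30

ord(49) | φ(155) = φ(5·31) = (5−1)·(31−1) = 4·30 = 120 = 2^3 · 3 · 5.
Divisors of 120: 1, 2, 3, 4, 5, 6, 8, 10, 12, 15, 20, 24, 30, 40, 60, 120.
Compute 49^d (mod 155) for the divisors d until we hit 1:
49^1 ≡ 49 (mod 155)
49^2 ≡ 76 (mod 155)
49^3 ≡ 4 (mod 155)
49^4 ≡ 41 (mod 155)
49^5 ≡ 149 (mod 155)
49^6 ≡ 16 (mod 155)
49^8 ≡ 131 (mod 155)
49^10 ≡ 36 (mod 155)
49^12 ≡ 101 (mod 155)
49^15 ≡ 94 (mod 155)
49^20 ≡ 56 (mod 155)
49^24 ≡ 126 (mod 155)
49^30 ≡ 1 (mod 155) ✓
Hence ord(49) = 30.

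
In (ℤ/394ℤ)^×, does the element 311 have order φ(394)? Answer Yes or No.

No

φ(394) = φ(2)·φ(197) = 1·196 = 196 = 2^2 · 7^2.
It suffices to check that the order of 311 is not a proper divisor of 196: compute 311^(196/q) for q ∈ {2, 7}.
311^98 ≡ 1 (mod 394)  [q = 2: ≡ 1 ✗]
311^28 ≡ 1 (mod 394)  [q = 7: ≡ 1 ✗]
311^98 ≡ 1 shows ord(311) | 98, strictly less than φ(394); not a primitive root.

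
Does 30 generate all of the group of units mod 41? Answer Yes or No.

φ(41) = 41 − 1 = 40 = 2^3 · 5.
Test 30^(40/q) mod 41 for each prime factor q of 40:
30^20 ≡ 40 (mod 41)  [q = 2: ≢ 1 ✓]
30^8 ≡ 16 (mod 41)  [q = 5: ≢ 1 ✓]
Every test exponent gives a nontrivial residue, hence 30 generates the full group.

Yes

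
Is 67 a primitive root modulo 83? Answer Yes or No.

Yes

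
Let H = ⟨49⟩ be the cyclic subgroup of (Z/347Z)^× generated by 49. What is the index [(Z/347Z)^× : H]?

2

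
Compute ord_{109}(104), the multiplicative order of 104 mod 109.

54

The order of 104 must divide φ(109) = 109 − 1 = 108 = 2^2 · 3^3.
Divisors of 108: 1, 2, 3, 4, 6, 9, 12, 18, 27, 36, 54, 108.
Test each divisor d:
104^1 ≡ 104
104^2 ≡ 25
104^3 ≡ 93
104^4 ≡ 80
104^6 ≡ 38
104^9 ≡ 46
104^12 ≡ 27
104^18 ≡ 45
104^27 ≡ 108
104^36 ≡ 63
104^54 ≡ 1
Hence ord(104) = 54.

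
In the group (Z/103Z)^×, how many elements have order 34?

φ(103) = 103 − 1 = 102 = 2 · 3 · 17.
In a cyclic group of order 102, there are φ(d) elements of order d for each divisor d of 102, and zero for non-divisors.
34 = 2 · 17 divides 102, and φ(34) = 16.

16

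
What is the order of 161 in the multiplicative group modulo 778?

Since 161 ∈ (Z/778Z)^×, its order divides φ(778) = φ(2)·φ(389) = 1·388 = 388 = 2^2 · 97.
Divisors of 388: 1, 2, 4, 97, 194, 388.
Compute 161^d (mod 778) for the divisors d until we hit 1:
161^1 ≡ 161
161^2 ≡ 247
161^4 ≡ 325
161^97 ≡ 115
161^194 ≡ 777
161^388 ≡ 1
The smallest such exponent is 388, so the order of 161 is 388.

388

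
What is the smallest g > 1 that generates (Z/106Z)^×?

3

φ(106) = φ(2)·φ(53) = 1·52 = 52 = 2^2 · 13.
Test candidates g = 2, 3, … against the prime factors q ∈ {2, 13} of φ(106): g is a generator iff g^(52/q) ≢ 1 for every such q.
g = 2: gcd(2, 106) = 2 > 1, not a unit — skip.
g = 3: 3^26 ≡ 105; 3^4 ≡ 81 — none is 1, so 3 is a primitive root.
So 3 is the smallest generator of (Z/106Z)^×.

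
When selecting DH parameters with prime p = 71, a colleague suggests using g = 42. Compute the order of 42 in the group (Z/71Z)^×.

70

Since 42 ∈ (Z/71Z)^×, its order divides φ(71) = 71 − 1 = 70 = 2 · 5 · 7.
Divisors of 70: 1, 2, 5, 7, 10, 14, 35, 70.
Compute 42^d (mod 71) for the divisors d until we hit 1:
42^1 ≡ 42
42^2 ≡ 60
42^5 ≡ 41
42^7 ≡ 46
42^10 ≡ 48
42^14 ≡ 57
42^35 ≡ 70
42^70 ≡ 1
Hence ord(42) = 70.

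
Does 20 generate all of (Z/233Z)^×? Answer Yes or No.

Yes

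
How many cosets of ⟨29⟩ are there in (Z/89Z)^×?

1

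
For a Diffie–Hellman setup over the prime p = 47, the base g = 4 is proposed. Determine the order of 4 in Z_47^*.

23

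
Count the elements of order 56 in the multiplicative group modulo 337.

24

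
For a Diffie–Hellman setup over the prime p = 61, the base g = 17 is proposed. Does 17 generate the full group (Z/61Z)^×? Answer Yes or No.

Yes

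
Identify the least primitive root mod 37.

2

φ(37) = 37 − 1 = 36 = 2^2 · 3^2.
Test candidates g = 2, 3, … against the prime factors q ∈ {2, 3} of φ(37): g is a generator iff g^(36/q) ≢ 1 for every such q.
g = 2: 2^18 ≡ 36; 2^12 ≡ 26 — none is 1, so 2 is a primitive root.
The smallest primitive root modulo 37 is 2.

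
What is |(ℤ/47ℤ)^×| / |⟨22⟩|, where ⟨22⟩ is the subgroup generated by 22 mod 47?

By Lagrange's theorem, ord_47(22) divides φ(47) = 47 − 1 = 46 = 2 · 23.
Divisors of 46: 1, 2, 23, 46.
Compute 22^d (mod 47) for the divisors d until we hit 1:
22^1 ≡ 22
22^2 ≡ 14
22^23 ≡ 46
22^46 ≡ 1
So ord_47(22) = 46, hence |⟨22⟩| = 46.
Index = |(Z/47Z)^×| / |⟨22⟩| = 46 / 46 = 1.

1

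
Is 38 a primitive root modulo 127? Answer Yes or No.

No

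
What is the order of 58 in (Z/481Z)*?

36

The order of 58 must divide φ(481) = φ(13·37) = (13−1)·(37−1) = 12·36 = 432 = 2^4 · 3^3.
Divisors of 432: 1, 2, 3, 4, 6, 8, 9, 12, 16, 18, 24, 27, 36, 48, 54, 72, 108, 144, 216, 432.
Compute 58^d (mod 481) for the divisors d until we hit 1:
58^1 ≡ 58
58^2 ≡ 478
58^3 ≡ 307
58^4 ≡ 9
58^6 ≡ 454
58^8 ≡ 81
58^9 ≡ 369
58^12 ≡ 248
58^16 ≡ 308
58^18 ≡ 38
58^24 ≡ 417
58^27 ≡ 73
58^36 ≡ 1
Hence ord(58) = 36.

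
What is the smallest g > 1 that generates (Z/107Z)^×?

2

φ(107) = 107 − 1 = 106 = 2 · 53.
g is a primitive root iff g^(106/q) ≢ 1 (mod 107) for each prime q ∈ {2, 53}.
g = 2: 2^53 ≡ 106; 2^2 ≡ 4 — none is 1, so 2 is a primitive root.
The smallest primitive root modulo 107 is 2.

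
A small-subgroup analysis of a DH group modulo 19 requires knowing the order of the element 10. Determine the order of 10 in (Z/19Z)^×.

18

The order of 10 must divide φ(19) = 19 − 1 = 18 = 2 · 3^2.
Divisors of 18: 1, 2, 3, 6, 9, 18.
Test each divisor d:
10^1 ≡ 10 (mod 19)
10^2 ≡ 5 (mod 19)
10^3 ≡ 12 (mod 19)
10^6 ≡ 11 (mod 19)
10^9 ≡ 18 (mod 19)
10^18 ≡ 1 (mod 19) ✓
So ord_19(10) = 18.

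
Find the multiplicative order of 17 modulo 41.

40

The order of 17 must divide φ(41) = 41 − 1 = 40 = 2^3 · 5.
Divisors of 40: 1, 2, 4, 5, 8, 10, 20, 40.
Compute 17^d (mod 41) for the divisors d until we hit 1:
17^1 ≡ 17 (mod 41)
17^2 ≡ 2 (mod 41)
17^4 ≡ 4 (mod 41)
17^5 ≡ 27 (mod 41)
17^8 ≡ 16 (mod 41)
17^10 ≡ 32 (mod 41)
17^20 ≡ 40 (mod 41)
17^40 ≡ 1 (mod 41) ✓
So ord_41(17) = 40.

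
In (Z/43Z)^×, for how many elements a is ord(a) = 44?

φ(43) = 43 − 1 = 42 = 2 · 3 · 7.
Since (Z/43Z)^× is cyclic of order 42, the number of elements of order d is φ(d) when d | 42 and 0 otherwise.
Since 44 ∤ 42, the count is 0.

0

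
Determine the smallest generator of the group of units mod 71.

7

φ(71) = 71 − 1 = 70 = 2 · 5 · 7.
g is a primitive root iff g^(70/q) ≢ 1 (mod 71) for each prime q ∈ {2, 5, 7}.
g = 2: 2^35 ≡ 1 — hits 1, so not a primitive root.
g = 3: 3^35 ≡ 1 — hits 1, so not a primitive root.
g = 4: 4^35 ≡ 1 — hits 1, so not a primitive root.
g = 5: 5^35 ≡ 1 — hits 1, so not a primitive root.
g = 6: 6^35 ≡ 1 — hits 1, so not a primitive root.
g = 7: 7^35 ≡ 70; 7^14 ≡ 54; 7^10 ≡ 45 — none is 1, so 7 is a primitive root.
Hence the least primitive root of 71 is 7.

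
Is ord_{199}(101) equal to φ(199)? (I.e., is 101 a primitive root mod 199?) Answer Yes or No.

No

φ(199) = 199 − 1 = 198 = 2 · 3^2 · 11.
It suffices to check that the order of 101 is not a proper divisor of 198: compute 101^(198/q) for q ∈ {2, 3, 11}.
101^99 ≡ 198 (mod 199)  [q = 2: ≢ 1 ✓]
101^66 ≡ 1 (mod 199)  [q = 3: ≡ 1 ✗]
101^18 ≡ 188 (mod 199)  [q = 11: ≢ 1 ✓]
The check at q = 3 fails, so 101 generates a proper subgroup.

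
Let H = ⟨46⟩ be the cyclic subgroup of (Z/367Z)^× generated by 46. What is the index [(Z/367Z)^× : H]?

6

ord(46) | φ(367) = 367 − 1 = 366 = 2 · 3 · 61.
Divisors of 366: 1, 2, 3, 6, 61, 122, 183, 366.
Check 46^d mod 367 for each divisor in increasing order:
46^1 ≡ 46 (mod 367)
46^2 ≡ 281 (mod 367)
46^3 ≡ 81 (mod 367)
46^6 ≡ 322 (mod 367)
46^61 ≡ 1 (mod 367) ✓
The order of 46 is 61, so the subgroup it generates has 61 elements.
[(Z/367Z)^× : ⟨46⟩] = 366/61 = 6.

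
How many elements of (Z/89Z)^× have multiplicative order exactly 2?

1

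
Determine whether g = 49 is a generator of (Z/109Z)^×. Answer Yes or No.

No

φ(109) = 109 − 1 = 108 = 2^2 · 3^3.
49 is a primitive root mod 109 iff 49^(φ(109)/q) ≢ 1 for every prime q | φ(109), i.e. q ∈ {2, 3}.
49^54 ≡ 1 (mod 109)  [q = 2: ≡ 1 ✗]
49^36 ≡ 45 (mod 109)  [q = 3: ≢ 1 ✓]
The check at q = 2 fails, so 49 generates a proper subgroup.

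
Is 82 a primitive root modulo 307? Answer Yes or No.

φ(307) = 307 − 1 = 306 = 2 · 3^2 · 17.
Test 82^(306/q) mod 307 for each prime factor q of 306:
82^153 ≡ 306 (mod 307)  [q = 2: ≢ 1 ✓]
82^102 ≡ 17 (mod 307)  [q = 3: ≢ 1 ✓]
82^18 ≡ 105 (mod 307)  [q = 17: ≢ 1 ✓]
None equal 1, so ord_307(82) = 306: 82 is a primitive root.

Yes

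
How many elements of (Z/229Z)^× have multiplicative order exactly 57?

φ(229) = 229 − 1 = 228 = 2^2 · 3 · 19.
Since (Z/229Z)^× is cyclic of order 228, the number of elements of order d is φ(d) when d | 228 and 0 otherwise.
57 = 3 · 19 divides 228, and φ(57) = 36.

36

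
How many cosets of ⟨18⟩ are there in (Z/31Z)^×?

The order of 18 must divide φ(31) = 31 − 1 = 30 = 2 · 3 · 5.
Divisors of 30: 1, 2, 3, 5, 6, 10, 15, 30.
Evaluate successive powers at the divisors of 30:
18^1 ≡ 18 (mod 31)
18^2 ≡ 14 (mod 31)
18^3 ≡ 4 (mod 31)
18^5 ≡ 25 (mod 31)
18^6 ≡ 16 (mod 31)
18^10 ≡ 5 (mod 31)
18^15 ≡ 1 (mod 31) ✓
So ord_31(18) = 15, hence |⟨18⟩| = 15.
The index is φ(31) / ord(18) = 30 / 15 = 2.

2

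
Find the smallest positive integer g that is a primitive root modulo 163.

2

φ(163) = 163 − 1 = 162 = 2 · 3^4.
Test candidates g = 2, 3, … against the prime factors q ∈ {2, 3} of φ(163): g is a generator iff g^(162/q) ≢ 1 for every such q.
g = 2: 2^81 ≡ 162; 2^54 ≡ 104 — none is 1, so 2 is a primitive root.
Hence the least primitive root of 163 is 2.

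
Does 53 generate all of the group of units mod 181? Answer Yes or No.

Yes

φ(181) = 181 − 1 = 180 = 2^2 · 3^2 · 5.
53 is a primitive root mod 181 iff 53^(φ(181)/q) ≢ 1 for every prime q | φ(181), i.e. q ∈ {2, 3, 5}.
53^90 ≡ 180 (mod 181)  [q = 2: ≢ 1 ✓]
53^60 ≡ 48 (mod 181)  [q = 3: ≢ 1 ✓]
53^36 ≡ 42 (mod 181)  [q = 5: ≢ 1 ✓]
None equal 1, so ord_181(53) = 180: 53 is a primitive root.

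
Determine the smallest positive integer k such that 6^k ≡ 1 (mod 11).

10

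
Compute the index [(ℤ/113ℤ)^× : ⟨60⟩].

4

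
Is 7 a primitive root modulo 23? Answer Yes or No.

Yes

φ(23) = 23 − 1 = 22 = 2 · 11.
7 is a primitive root mod 23 iff 7^(φ(23)/q) ≢ 1 for every prime q | φ(23), i.e. q ∈ {2, 11}.
7^11 ≡ 22 (mod 23)  [q = 2: ≢ 1 ✓]
7^2 ≡ 3 (mod 23)  [q = 11: ≢ 1 ✓]
All checks pass, so 7 has order 22 and is a primitive root modulo 23.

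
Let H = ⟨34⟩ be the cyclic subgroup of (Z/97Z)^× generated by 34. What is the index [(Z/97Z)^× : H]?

3

The order of 34 must divide φ(97) = 97 − 1 = 96 = 2^5 · 3.
Divisors of 96: 1, 2, 3, 4, 6, 8, 12, 16, 24, 32, 48, 96.
Evaluate successive powers at the divisors of 96:
34^1 ≡ 34 (mod 97)
34^2 ≡ 89 (mod 97)
34^3 ≡ 19 (mod 97)
34^4 ≡ 64 (mod 97)
34^6 ≡ 70 (mod 97)
34^8 ≡ 22 (mod 97)
34^12 ≡ 50 (mod 97)
34^16 ≡ 96 (mod 97)
34^24 ≡ 75 (mod 97)
34^32 ≡ 1 (mod 97) ✓
So ord_97(34) = 32, hence |⟨34⟩| = 32.
Index = |(Z/97Z)^×| / |⟨34⟩| = 96 / 32 = 3.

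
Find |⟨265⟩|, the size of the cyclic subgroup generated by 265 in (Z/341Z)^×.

30

ord(265) | φ(341) = φ(11·31) = (11−1)·(31−1) = 10·30 = 300 = 2^2 · 3 · 5^2.
Divisors of 300: 1, 2, 3, 4, 5, 6, 10, 12, 15, 20, 25, 30, 50, 60, 75, 100, 150, 300.
Evaluate successive powers at the divisors of 300:
265^1 ≡ 265
265^2 ≡ 320
265^3 ≡ 232
265^4 ≡ 100
265^5 ≡ 243
265^6 ≡ 287
265^10 ≡ 56
265^12 ≡ 188
265^15 ≡ 309
265^20 ≡ 67
265^25 ≡ 254
265^30 ≡ 1
Therefore the multiplicative order of 265 modulo 341 is 30.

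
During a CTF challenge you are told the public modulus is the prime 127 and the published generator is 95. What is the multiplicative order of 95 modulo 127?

14

ord(95) | φ(127) = 127 − 1 = 126 = 2 · 3^2 · 7.
Divisors of 126: 1, 2, 3, 6, 7, 9, 14, 18, 21, 42, 63, 126.
Check 95^d mod 127 for each divisor in increasing order:
95^1 ≡ 95 (mod 127)
95^2 ≡ 8 (mod 127)
95^3 ≡ 125 (mod 127)
95^6 ≡ 4 (mod 127)
95^7 ≡ 126 (mod 127)
95^9 ≡ 119 (mod 127)
95^14 ≡ 1 (mod 127) ✓
Therefore the multiplicative order of 95 modulo 127 is 14.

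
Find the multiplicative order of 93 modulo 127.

By Lagrange's theorem, ord_127(93) divides φ(127) = 127 − 1 = 126 = 2 · 3^2 · 7.
Divisors of 126: 1, 2, 3, 6, 7, 9, 14, 18, 21, 42, 63, 126.
Compute 93^d (mod 127) for the divisors d until we hit 1:
93^1 ≡ 93
93^2 ≡ 13
93^3 ≡ 66
93^6 ≡ 38
93^7 ≡ 105
93^9 ≡ 95
93^14 ≡ 103
93^18 ≡ 8
93^21 ≡ 20
93^42 ≡ 19
93^63 ≡ 126
93^126 ≡ 1
Hence ord(93) = 126.

126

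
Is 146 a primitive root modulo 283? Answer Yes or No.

φ(283) = 283 − 1 = 282 = 2 · 3 · 47.
An element g generates (Z/283Z)^× iff g^(282/q) ≢ 1 (mod 283) for each prime q ∈ {2, 3, 47}.
146^141 ≡ 282 (mod 283)  [q = 2: ≢ 1 ✓]
146^94 ≡ 44 (mod 283)  [q = 3: ≢ 1 ✓]
146^6 ≡ 225 (mod 283)  [q = 47: ≢ 1 ✓]
None equal 1, so ord_283(146) = 282: 146 is a primitive root.

Yes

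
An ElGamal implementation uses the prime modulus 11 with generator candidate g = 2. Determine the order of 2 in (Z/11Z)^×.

10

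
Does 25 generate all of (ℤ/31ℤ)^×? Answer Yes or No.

φ(31) = 31 − 1 = 30 = 2 · 3 · 5.
25 is a primitive root mod 31 iff 25^(φ(31)/q) ≢ 1 for every prime q | φ(31), i.e. q ∈ {2, 3, 5}.
25^15 ≡ 1 (mod 31)  [q = 2: ≡ 1 ✗]
25^10 ≡ 25 (mod 31)  [q = 3: ≢ 1 ✓]
25^6 ≡ 1 (mod 31)  [q = 5: ≡ 1 ✗]
Since 25^15 ≡ 1, the order of 25 divides 15 < 30, so 25 is not a primitive root.

No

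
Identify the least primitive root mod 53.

2

φ(53) = 53 − 1 = 52 = 2^2 · 13.
g is a primitive root iff g^(52/q) ≢ 1 (mod 53) for each prime q ∈ {2, 13}.
g = 2: 2^26 ≡ 52; 2^4 ≡ 16 — none is 1, so 2 is a primitive root.
The smallest primitive root modulo 53 is 2.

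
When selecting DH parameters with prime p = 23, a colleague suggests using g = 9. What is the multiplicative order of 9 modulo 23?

11

The order of 9 must divide φ(23) = 23 − 1 = 22 = 2 · 11.
Divisors of 22: 1, 2, 11, 22.
Test each divisor d:
9^1 ≡ 9 (mod 23)
9^2 ≡ 12 (mod 23)
9^11 ≡ 1 (mod 23) ✓
The smallest such exponent is 11, so the order of 9 is 11.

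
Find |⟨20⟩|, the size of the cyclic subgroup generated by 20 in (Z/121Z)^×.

55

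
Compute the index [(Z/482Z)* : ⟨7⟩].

1

ord(7) | φ(482) = φ(2)·φ(241) = 1·240 = 240 = 2^4 · 3 · 5.
Divisors of 240: 1, 2, 3, 4, 5, 6, 8, 10, 12, 15, 16, 20, 24, 30, 40, 48, 60, 80, 120, 240.
Evaluate successive powers at the divisors of 240:
7^1 ≡ 7 (mod 482)
7^2 ≡ 49 (mod 482)
7^3 ≡ 343 (mod 482)
7^4 ≡ 473 (mod 482)
7^5 ≡ 419 (mod 482)
7^6 ≡ 41 (mod 482)
7^8 ≡ 81 (mod 482)
7^10 ≡ 113 (mod 482)
7^12 ≡ 235 (mod 482)
7^15 ≡ 111 (mod 482)
7^16 ≡ 295 (mod 482)
7^20 ≡ 237 (mod 482)
7^24 ≡ 277 (mod 482)
7^30 ≡ 271 (mod 482)
7^40 ≡ 257 (mod 482)
7^48 ≡ 91 (mod 482)
7^60 ≡ 177 (mod 482)
7^80 ≡ 15 (mod 482)
7^120 ≡ 481 (mod 482)
7^240 ≡ 1 (mod 482) ✓
The order of 7 is 240, so the subgroup it generates has 240 elements.
Index = |(Z/482Z)^×| / |⟨7⟩| = 240 / 240 = 1.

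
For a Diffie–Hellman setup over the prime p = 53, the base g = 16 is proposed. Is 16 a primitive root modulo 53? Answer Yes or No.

No

φ(53) = 53 − 1 = 52 = 2^2 · 13.
It suffices to check that the order of 16 is not a proper divisor of 52: compute 16^(52/q) for q ∈ {2, 13}.
16^26 ≡ 1 (mod 53)  [q = 2: ≡ 1 ✗]
16^4 ≡ 28 (mod 53)  [q = 13: ≢ 1 ✓]
The check at q = 2 fails, so 16 generates a proper subgroup.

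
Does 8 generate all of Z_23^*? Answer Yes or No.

φ(23) = 23 − 1 = 22 = 2 · 11.
Test 8^(22/q) mod 23 for each prime factor q of 22:
8^11 ≡ 1 (mod 23)  [q = 2: ≡ 1 ✗]
8^2 ≡ 18 (mod 23)  [q = 11: ≢ 1 ✓]
The check at q = 2 fails, so 8 generates a proper subgroup.

No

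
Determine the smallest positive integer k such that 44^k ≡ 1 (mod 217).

30

By Lagrange's theorem, ord_217(44) divides φ(217) = φ(7·31) = (7−1)·(31−1) = 6·30 = 180 = 2^2 · 3^2 · 5.
Divisors of 180: 1, 2, 3, 4, 5, 6, 9, 10, 12, 15, 18, 20, 30, 36, 45, 60, 90, 180.
Compute 44^d (mod 217) for the divisors d until we hit 1:
44^1 ≡ 44 (mod 217)
44^2 ≡ 200 (mod 217)
44^3 ≡ 120 (mod 217)
44^4 ≡ 72 (mod 217)
44^5 ≡ 130 (mod 217)
44^6 ≡ 78 (mod 217)
44^9 ≡ 29 (mod 217)
44^10 ≡ 191 (mod 217)
44^12 ≡ 8 (mod 217)
44^15 ≡ 92 (mod 217)
44^18 ≡ 190 (mod 217)
44^20 ≡ 25 (mod 217)
44^30 ≡ 1 (mod 217) ✓
Hence ord(44) = 30.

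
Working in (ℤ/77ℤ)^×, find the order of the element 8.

By Lagrange's theorem, ord_77(8) divides φ(77) = φ(7·11) = (7−1)·(11−1) = 6·10 = 60 = 2^2 · 3 · 5.
Divisors of 60: 1, 2, 3, 4, 5, 6, 10, 12, 15, 20, 30, 60.
Check 8^d mod 77 for each divisor in increasing order:
8^1 ≡ 8 (mod 77)
8^2 ≡ 64 (mod 77)
8^3 ≡ 50 (mod 77)
8^4 ≡ 15 (mod 77)
8^5 ≡ 43 (mod 77)
8^6 ≡ 36 (mod 77)
8^10 ≡ 1 (mod 77) ✓
Hence ord(8) = 10.

10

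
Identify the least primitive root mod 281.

φ(281) = 281 − 1 = 280 = 2^3 · 5 · 7.
Test candidates g = 2, 3, … against the prime factors q ∈ {2, 5, 7} of φ(281): g is a generator iff g^(280/q) ≢ 1 for every such q.
g = 2: 2^140 ≡ 1 — hits 1, so not a primitive root.
g = 3: 3^140 ≡ 280; 3^56 ≡ 86; 3^40 ≡ 249 — none is 1, so 3 is a primitive root.
The smallest primitive root modulo 281 is 3.

3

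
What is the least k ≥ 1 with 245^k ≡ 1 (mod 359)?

By Lagrange's theorem, ord_359(245) divides φ(359) = 359 − 1 = 358 = 2 · 179.
Divisors of 358: 1, 2, 179, 358.
Test each divisor d:
245^1 ≡ 245 (mod 359)
245^2 ≡ 72 (mod 359)
245^179 ≡ 1 (mod 359) ✓
So ord_359(245) = 179.

179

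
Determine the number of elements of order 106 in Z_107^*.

52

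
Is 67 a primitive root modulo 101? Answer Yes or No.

φ(101) = 101 − 1 = 100 = 2^2 · 5^2.
67 is a primitive root mod 101 iff 67^(φ(101)/q) ≢ 1 for every prime q | φ(101), i.e. q ∈ {2, 5}.
67^50 ≡ 100 (mod 101)  [q = 2: ≢ 1 ✓]
67^20 ≡ 95 (mod 101)  [q = 5: ≢ 1 ✓]
All checks pass, so 67 has order 100 and is a primitive root modulo 101.

Yes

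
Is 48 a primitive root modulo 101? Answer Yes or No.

φ(101) = 101 − 1 = 100 = 2^2 · 5^2.
Test 48^(100/q) mod 101 for each prime factor q of 100:
48^50 ≡ 100 (mod 101)  [q = 2: ≢ 1 ✓]
48^20 ≡ 87 (mod 101)  [q = 5: ≢ 1 ✓]
All checks pass, so 48 has order 100 and is a primitive root modulo 101.

Yes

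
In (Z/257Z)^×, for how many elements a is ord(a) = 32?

φ(257) = 257 − 1 = 256 = 2^8.
(Z/257Z)^× is cyclic (|G| = 256); a cyclic group of order m has exactly φ(d) elements of each order d | m, and none otherwise.
32 = 2^5 divides 256, and φ(32) = 16.

16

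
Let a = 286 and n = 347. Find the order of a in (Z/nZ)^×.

346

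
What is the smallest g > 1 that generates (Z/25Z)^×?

2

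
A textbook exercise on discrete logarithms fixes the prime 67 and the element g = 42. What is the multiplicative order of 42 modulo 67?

22

ord(42) | φ(67) = 67 − 1 = 66 = 2 · 3 · 11.
Divisors of 66: 1, 2, 3, 6, 11, 22, 33, 66.
Check 42^d mod 67 for each divisor in increasing order:
42^1 ≡ 42
42^2 ≡ 22
42^3 ≡ 53
42^6 ≡ 62
42^11 ≡ 66
42^22 ≡ 1
Hence ord(42) = 22.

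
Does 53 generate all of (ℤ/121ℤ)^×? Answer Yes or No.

φ(121) = φ(11^2) = 11·(11−1) = 110 = 2 · 5 · 11.
53 is a primitive root mod 121 iff 53^(φ(121)/q) ≢ 1 for every prime q | φ(121), i.e. q ∈ {2, 5, 11}.
53^55 ≡ 1 (mod 121)  [q = 2: ≡ 1 ✗]
53^22 ≡ 81 (mod 121)  [q = 5: ≢ 1 ✓]
53^10 ≡ 23 (mod 121)  [q = 11: ≢ 1 ✓]
Since 53^55 ≡ 1, the order of 53 divides 55 < 110, so 53 is not a primitive root.

No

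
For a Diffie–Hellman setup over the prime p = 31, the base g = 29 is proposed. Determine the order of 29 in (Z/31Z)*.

10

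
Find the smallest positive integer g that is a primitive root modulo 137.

3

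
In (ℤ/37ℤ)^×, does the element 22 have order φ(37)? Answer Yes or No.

Yes

φ(37) = 37 − 1 = 36 = 2^2 · 3^2.
It suffices to check that the order of 22 is not a proper divisor of 36: compute 22^(36/q) for q ∈ {2, 3}.
22^18 ≡ 36 (mod 37)  [q = 2: ≢ 1 ✓]
22^12 ≡ 26 (mod 37)  [q = 3: ≢ 1 ✓]
Every test exponent gives a nontrivial residue, hence 22 generates the full group.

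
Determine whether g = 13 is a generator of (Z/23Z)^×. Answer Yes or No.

No

φ(23) = 23 − 1 = 22 = 2 · 11.
13 is a primitive root mod 23 iff 13^(φ(23)/q) ≢ 1 for every prime q | φ(23), i.e. q ∈ {2, 11}.
13^11 ≡ 1 (mod 23)  [q = 2: ≡ 1 ✗]
13^2 ≡ 8 (mod 23)  [q = 11: ≢ 1 ✓]
Since 13^11 ≡ 1, the order of 13 divides 11 < 22, so 13 is not a primitive root.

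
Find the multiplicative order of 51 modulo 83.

41

By Lagrange's theorem, ord_83(51) divides φ(83) = 83 − 1 = 82 = 2 · 41.
Divisors of 82: 1, 2, 41, 82.
Test each divisor d:
51^1 ≡ 51
51^2 ≡ 28
51^41 ≡ 1
Therefore the multiplicative order of 51 modulo 83 is 41.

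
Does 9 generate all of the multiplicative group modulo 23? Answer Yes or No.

No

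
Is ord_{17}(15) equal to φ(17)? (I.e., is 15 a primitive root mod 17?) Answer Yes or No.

φ(17) = 17 − 1 = 16 = 2^4.
It suffices to check that the order of 15 is not a proper divisor of 16: compute 15^(16/q) for q ∈ {2}.
15^8 ≡ 1 (mod 17)  [q = 2: ≡ 1 ✗]
The check at q = 2 fails, so 15 generates a proper subgroup.

No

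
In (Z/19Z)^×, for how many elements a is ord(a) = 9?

6

φ(19) = 19 − 1 = 18 = 2 · 3^2.
Since (Z/19Z)^× is cyclic of order 18, the number of elements of order d is φ(d) when d | 18 and 0 otherwise.
9 = 3^2 divides 18, and φ(9) = 6.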